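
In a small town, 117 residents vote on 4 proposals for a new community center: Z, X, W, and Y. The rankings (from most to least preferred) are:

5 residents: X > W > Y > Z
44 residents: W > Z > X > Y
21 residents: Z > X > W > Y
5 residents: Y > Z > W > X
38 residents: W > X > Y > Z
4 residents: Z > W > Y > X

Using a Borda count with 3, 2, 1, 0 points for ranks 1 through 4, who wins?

Z: 5·0 + 44·2 + 21·3 + 5·2 + 38·0 + 4·3 = 173
X: 5·3 + 44·1 + 21·2 + 5·0 + 38·2 + 4·0 = 177
W: 5·2 + 44·3 + 21·1 + 5·1 + 38·3 + 4·2 = 290
Y: 5·1 + 44·0 + 21·0 + 5·3 + 38·1 + 4·1 = 62
W has the highest Borda score (290).

W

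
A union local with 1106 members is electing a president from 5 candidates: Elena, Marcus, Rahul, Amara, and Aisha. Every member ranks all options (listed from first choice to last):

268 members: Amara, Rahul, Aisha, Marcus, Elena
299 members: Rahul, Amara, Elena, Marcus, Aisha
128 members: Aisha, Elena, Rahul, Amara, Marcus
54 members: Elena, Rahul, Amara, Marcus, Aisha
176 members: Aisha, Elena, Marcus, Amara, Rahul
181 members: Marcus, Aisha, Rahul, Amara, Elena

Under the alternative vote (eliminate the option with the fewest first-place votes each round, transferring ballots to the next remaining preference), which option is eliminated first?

Round 1: Elena 54, Marcus 181, Rahul 299, Amara 268, Aisha 304. Eliminate Elena.

Elena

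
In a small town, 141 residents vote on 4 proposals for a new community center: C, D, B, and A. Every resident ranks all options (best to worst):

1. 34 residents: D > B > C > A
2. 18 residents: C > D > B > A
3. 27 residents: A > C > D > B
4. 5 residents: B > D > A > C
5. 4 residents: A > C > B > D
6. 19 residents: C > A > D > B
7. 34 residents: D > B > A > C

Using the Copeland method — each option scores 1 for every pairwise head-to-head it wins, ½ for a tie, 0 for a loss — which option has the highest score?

C: beats A; loses to D and B → score 1.
D: beats C, B, and A → score 3.
B: beats C and A; loses to D → score 2.
A: loses to C, D, and B → score 0.
D has the best pairwise record.

D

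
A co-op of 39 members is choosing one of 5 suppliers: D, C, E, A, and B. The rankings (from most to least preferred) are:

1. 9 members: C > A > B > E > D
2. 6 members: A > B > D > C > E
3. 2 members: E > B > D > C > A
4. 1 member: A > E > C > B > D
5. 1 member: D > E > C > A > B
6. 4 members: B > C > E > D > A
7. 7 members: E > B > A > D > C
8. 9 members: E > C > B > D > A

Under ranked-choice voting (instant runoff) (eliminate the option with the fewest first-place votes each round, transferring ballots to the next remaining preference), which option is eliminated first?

Round 1: D 1, C 9, E 18, A 7, B 4. Eliminate D.

D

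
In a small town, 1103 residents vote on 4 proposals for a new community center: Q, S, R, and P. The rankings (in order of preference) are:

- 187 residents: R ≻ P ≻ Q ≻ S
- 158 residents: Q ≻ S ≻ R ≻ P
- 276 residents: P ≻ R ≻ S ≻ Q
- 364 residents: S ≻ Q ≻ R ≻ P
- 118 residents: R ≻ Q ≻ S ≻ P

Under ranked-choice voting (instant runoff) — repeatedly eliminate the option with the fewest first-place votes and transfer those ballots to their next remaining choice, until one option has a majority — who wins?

Round 1: Q 158, S 364, R 305, P 276. Eliminate Q.
Round 2: S 522, R 305, P 276. Eliminate P.
Round 3: S 522, R 581. R has a majority.

R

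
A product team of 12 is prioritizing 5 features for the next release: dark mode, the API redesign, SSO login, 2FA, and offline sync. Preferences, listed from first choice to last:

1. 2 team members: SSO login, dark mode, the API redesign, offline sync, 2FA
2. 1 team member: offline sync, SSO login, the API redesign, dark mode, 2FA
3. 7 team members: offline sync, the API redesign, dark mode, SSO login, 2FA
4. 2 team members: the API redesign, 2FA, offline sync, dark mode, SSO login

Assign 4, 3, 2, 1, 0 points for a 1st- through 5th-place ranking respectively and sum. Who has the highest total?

offline sync

dark mode: 2·3 + 1·1 + 7·2 + 2·1 = 23
the API redesign: 2·2 + 1·2 + 7·3 + 2·4 = 35
SSO login: 2·4 + 1·3 + 7·1 + 2·0 = 18
2FA: 2·0 + 1·0 + 7·0 + 2·3 = 6
offline sync: 2·1 + 1·4 + 7·4 + 2·2 = 38
offline sync has the highest Borda score (38).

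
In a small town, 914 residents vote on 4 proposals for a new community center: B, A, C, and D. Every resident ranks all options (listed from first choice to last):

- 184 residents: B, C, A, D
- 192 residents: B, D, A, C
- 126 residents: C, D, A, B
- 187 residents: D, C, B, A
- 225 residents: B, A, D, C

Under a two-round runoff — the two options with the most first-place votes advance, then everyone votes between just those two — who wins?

B

Round 1 first-place votes: B 601, A 0, C 126, D 187.
B and D advance.
Runoff: B is preferred to D by 601 voters; D by 313.
B wins the runoff.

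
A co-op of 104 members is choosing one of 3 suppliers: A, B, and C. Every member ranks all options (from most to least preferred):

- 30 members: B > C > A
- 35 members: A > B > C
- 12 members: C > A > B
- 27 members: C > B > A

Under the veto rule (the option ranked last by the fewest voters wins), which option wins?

B

Last-place votes: A 57, B 12, C 35.
B is ranked last by the fewest voters, so B wins.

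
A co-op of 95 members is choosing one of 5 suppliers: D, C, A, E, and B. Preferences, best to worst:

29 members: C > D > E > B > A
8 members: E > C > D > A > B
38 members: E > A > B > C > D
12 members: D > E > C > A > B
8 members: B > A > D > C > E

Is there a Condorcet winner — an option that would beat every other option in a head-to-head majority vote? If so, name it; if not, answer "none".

none

Checking pairwise contests:
C beats D 75–20.
E beats C 58–37.
D beats A 49–46.
D beats E 49–46.
D beats B 49–46.
Every option loses at least one head-to-head, so there is no Condorcet winner.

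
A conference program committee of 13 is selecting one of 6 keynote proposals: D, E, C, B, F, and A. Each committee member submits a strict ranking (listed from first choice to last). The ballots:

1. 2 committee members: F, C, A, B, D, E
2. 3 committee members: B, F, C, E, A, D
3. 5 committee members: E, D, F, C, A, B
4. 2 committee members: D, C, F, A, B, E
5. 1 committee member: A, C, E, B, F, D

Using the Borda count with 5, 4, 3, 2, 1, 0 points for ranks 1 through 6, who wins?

D: 2·1 + 3·0 + 5·4 + 2·5 + 1·0 = 32
E: 2·0 + 3·2 + 5·5 + 2·0 + 1·3 = 34
C: 2·4 + 3·3 + 5·2 + 2·4 + 1·4 = 39
B: 2·2 + 3·5 + 5·0 + 2·1 + 1·2 = 23
F: 2·5 + 3·4 + 5·3 + 2·3 + 1·1 = 44
A: 2·3 + 3·1 + 5·1 + 2·2 + 1·5 = 23
F has the highest Borda score (44).

F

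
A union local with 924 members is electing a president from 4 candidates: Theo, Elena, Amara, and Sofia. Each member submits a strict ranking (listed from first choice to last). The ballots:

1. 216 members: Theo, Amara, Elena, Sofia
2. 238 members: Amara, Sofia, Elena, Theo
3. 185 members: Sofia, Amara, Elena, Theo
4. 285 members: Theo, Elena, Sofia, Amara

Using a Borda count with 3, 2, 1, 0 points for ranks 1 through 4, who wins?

Theo: 216·3 + 238·0 + 185·0 + 285·3 = 1503
Elena: 216·1 + 238·1 + 185·1 + 285·2 = 1209
Amara: 216·2 + 238·3 + 185·2 + 285·0 = 1516
Sofia: 216·0 + 238·2 + 185·3 + 285·1 = 1316
Amara has the highest Borda score (1516).

Amara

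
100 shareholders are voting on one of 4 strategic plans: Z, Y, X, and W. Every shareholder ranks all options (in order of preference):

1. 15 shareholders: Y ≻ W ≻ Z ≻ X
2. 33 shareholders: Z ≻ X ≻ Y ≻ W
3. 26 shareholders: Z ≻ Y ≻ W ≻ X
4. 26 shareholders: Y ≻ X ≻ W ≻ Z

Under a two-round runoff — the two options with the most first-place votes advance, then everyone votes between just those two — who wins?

Z

Round 1 first-place votes: Z 59, Y 41, X 0, W 0.
Z and Y advance.
Runoff: Z is preferred to Y by 59 voters; Y by 41.
Z wins the runoff.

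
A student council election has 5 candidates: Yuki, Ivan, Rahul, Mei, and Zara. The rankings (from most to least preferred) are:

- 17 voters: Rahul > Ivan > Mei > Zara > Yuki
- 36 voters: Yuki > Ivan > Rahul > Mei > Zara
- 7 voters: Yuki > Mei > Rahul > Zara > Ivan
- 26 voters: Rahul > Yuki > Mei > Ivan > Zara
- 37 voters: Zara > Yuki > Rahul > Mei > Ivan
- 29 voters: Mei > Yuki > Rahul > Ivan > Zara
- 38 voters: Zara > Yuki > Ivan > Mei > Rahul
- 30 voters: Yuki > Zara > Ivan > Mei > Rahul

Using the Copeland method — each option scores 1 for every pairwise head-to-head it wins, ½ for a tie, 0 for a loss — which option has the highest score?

Yuki

Yuki: beats Ivan, Rahul, Mei, and Zara → score 4.
Ivan: beats Mei; loses to Yuki, Rahul, and Zara → score 1.
Rahul: beats Ivan, Mei, and Zara; loses to Yuki → score 3.
Mei: beats Zara; loses to Yuki, Ivan, and Rahul → score 1.
Zara: beats Ivan; loses to Yuki, Rahul, and Mei → score 1.
Yuki has the best pairwise record.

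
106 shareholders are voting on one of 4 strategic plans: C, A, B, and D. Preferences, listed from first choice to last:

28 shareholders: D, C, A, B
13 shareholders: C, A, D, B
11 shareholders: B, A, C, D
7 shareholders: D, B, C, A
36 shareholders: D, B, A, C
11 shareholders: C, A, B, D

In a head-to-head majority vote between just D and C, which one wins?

D

Voters preferring D to C: 71; preferring C to D: 35.
D wins the head-to-head.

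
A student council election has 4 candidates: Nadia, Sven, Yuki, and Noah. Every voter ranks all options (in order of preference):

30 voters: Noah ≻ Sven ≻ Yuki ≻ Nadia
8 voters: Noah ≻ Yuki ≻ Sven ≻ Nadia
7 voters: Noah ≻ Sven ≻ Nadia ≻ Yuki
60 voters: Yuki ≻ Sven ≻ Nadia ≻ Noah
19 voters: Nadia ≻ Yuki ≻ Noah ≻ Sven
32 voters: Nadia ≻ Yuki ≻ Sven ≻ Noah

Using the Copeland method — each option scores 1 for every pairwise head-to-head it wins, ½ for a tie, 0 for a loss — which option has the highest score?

Yuki

Nadia: beats Noah; loses to Sven and Yuki → score 1.
Sven: beats Nadia and Noah; loses to Yuki → score 2.
Yuki: beats Nadia, Sven, and Noah → score 3.
Noah: loses to Nadia, Sven, and Yuki → score 0.
Yuki has the best pairwise record.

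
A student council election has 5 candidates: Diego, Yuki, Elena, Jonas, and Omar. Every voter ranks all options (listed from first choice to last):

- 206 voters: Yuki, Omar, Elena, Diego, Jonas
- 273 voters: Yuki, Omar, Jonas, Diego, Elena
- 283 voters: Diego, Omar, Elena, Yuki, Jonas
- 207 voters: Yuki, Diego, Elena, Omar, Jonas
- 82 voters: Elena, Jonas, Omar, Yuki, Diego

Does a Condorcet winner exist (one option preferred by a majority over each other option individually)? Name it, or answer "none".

Yuki

Yuki vs Diego: 768–283 for Yuki.
Yuki vs Elena: 686–365 for Yuki.
Yuki vs Jonas: 969–82 for Yuki.
Yuki vs Omar: 686–365 for Yuki.
Yuki beats every other option head-to-head.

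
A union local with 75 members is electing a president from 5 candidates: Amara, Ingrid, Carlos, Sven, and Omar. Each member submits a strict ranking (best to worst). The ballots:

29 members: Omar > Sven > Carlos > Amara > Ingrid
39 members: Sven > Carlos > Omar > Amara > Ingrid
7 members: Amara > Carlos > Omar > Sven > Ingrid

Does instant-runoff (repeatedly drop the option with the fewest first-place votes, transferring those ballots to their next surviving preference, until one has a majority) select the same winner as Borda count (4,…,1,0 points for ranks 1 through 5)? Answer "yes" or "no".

yes

Instant-runoff — R1 Amara 7, Ingrid 0, Carlos 0, Sven 39, Omar 29 (Sven winner). Winner: Sven.
Borda — scores: Amara 96, Ingrid 0, Carlos 196, Sven 250, Omar 208. Winner: Sven.
The two methods agree.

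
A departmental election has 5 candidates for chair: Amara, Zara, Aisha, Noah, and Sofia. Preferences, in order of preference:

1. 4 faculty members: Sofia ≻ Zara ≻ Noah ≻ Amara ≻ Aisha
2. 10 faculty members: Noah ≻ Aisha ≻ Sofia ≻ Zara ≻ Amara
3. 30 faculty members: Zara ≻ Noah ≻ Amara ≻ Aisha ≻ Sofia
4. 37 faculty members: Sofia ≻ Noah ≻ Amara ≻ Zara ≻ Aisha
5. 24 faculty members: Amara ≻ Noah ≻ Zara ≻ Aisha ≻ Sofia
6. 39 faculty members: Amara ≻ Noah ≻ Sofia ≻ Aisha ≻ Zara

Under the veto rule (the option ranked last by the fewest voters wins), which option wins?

Noah

Last-place votes: Amara 10, Zara 39, Aisha 41, Noah 0, Sofia 54.
Noah is ranked last by the fewest voters, so Noah wins.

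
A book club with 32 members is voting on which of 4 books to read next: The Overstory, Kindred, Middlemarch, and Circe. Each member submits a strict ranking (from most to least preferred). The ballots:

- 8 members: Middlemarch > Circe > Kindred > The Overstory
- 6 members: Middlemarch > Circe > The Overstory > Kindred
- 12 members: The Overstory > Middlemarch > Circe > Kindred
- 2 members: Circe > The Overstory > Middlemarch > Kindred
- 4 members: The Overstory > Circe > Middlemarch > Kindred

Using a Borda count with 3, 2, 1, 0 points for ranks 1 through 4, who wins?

The Overstory: 8·0 + 6·1 + 12·3 + 2·2 + 4·3 = 58
Kindred: 8·1 + 6·0 + 12·0 + 2·0 + 4·0 = 8
Middlemarch: 8·3 + 6·3 + 12·2 + 2·1 + 4·1 = 72
Circe: 8·2 + 6·2 + 12·1 + 2·3 + 4·2 = 54
Middlemarch has the highest Borda score (72).

Middlemarch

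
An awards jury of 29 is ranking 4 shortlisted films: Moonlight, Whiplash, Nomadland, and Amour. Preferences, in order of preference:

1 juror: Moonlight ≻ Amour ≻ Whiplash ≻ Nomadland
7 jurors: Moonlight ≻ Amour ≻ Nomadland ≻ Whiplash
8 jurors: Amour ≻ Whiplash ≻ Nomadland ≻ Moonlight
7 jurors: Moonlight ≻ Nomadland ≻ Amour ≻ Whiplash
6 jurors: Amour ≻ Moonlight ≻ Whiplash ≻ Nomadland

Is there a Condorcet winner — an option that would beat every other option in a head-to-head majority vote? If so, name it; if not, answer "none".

Moonlight vs Whiplash: 21–8 for Moonlight.
Moonlight vs Nomadland: 21–8 for Moonlight.
Moonlight vs Amour: 15–14 for Moonlight.
Moonlight beats every other option head-to-head.

Moonlight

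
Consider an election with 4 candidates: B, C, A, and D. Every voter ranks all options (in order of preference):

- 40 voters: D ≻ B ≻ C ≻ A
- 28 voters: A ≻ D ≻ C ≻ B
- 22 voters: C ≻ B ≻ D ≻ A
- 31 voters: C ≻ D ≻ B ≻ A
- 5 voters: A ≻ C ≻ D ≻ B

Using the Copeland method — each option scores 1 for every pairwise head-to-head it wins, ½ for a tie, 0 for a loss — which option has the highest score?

D

B: beats A; loses to C and D → score 1.
C: beats B and A; loses to D → score 2.
A: loses to B, C, and D → score 0.
D: beats B, C, and A → score 3.
D has the best pairwise record.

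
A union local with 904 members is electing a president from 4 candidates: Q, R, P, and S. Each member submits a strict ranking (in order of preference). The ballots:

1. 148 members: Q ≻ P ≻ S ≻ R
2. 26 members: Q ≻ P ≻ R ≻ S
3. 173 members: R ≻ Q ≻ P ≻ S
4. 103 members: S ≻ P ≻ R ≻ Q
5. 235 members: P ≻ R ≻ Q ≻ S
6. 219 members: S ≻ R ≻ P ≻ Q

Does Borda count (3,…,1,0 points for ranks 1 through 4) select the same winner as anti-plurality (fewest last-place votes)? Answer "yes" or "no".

yes

Borda — scores: Q 1103, R 1556, P 1651, S 1114. Winner: P.
Anti-plurality — last-place votes: Q 322, R 148, P 0, S 434. Winner: P.
The two methods agree.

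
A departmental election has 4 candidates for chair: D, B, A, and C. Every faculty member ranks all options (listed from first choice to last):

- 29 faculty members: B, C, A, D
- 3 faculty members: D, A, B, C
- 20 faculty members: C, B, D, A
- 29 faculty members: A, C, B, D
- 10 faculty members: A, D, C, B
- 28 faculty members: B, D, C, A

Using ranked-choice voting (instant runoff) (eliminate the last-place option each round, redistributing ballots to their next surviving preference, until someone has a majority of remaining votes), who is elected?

B

Round 1: D 3, B 57, A 39, C 20. Eliminate D.
Round 2: B 57, A 42, C 20. Eliminate C.
Round 3: B 77, A 42. B has a majority.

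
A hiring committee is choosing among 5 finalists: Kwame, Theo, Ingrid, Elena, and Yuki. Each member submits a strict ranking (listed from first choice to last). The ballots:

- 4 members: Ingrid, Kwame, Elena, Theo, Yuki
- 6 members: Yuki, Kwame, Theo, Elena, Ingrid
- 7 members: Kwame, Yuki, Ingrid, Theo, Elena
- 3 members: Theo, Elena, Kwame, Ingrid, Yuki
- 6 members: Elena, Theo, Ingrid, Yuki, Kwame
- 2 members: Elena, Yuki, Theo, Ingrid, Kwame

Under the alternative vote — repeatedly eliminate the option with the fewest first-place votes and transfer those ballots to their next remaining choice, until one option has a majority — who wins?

Round 1: Kwame 7, Theo 3, Ingrid 4, Elena 8, Yuki 6. Eliminate Theo.
Round 2: Kwame 7, Ingrid 4, Elena 11, Yuki 6. Eliminate Ingrid.
Round 3: Kwame 11, Elena 11, Yuki 6. Eliminate Yuki.
Round 4: Kwame 17, Elena 11. Kwame has a majority.

Kwame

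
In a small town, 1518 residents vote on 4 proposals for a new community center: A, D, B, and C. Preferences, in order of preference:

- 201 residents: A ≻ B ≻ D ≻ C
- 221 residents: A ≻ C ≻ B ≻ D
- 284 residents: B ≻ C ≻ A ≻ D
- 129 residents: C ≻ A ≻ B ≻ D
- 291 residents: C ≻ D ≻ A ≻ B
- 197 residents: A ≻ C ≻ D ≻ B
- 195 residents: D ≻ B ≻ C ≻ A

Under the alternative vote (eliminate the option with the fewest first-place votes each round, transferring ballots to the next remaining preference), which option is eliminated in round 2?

Round 1: A 619, D 195, B 284, C 420. Eliminate D.
Round 2: A 619, B 479, C 420. Eliminate C.

C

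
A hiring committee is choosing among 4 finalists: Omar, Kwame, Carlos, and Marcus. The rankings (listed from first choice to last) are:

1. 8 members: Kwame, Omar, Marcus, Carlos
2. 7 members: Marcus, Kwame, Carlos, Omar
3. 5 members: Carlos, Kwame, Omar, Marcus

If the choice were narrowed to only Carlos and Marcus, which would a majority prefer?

Voters preferring Carlos to Marcus: 5; preferring Marcus to Carlos: 15.
Marcus wins the head-to-head.

Marcus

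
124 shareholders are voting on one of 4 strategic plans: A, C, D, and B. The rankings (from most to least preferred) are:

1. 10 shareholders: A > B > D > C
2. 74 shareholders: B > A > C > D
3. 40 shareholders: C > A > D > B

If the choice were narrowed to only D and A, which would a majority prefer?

A

Voters preferring D to A: 0; preferring A to D: 124.
A wins the head-to-head.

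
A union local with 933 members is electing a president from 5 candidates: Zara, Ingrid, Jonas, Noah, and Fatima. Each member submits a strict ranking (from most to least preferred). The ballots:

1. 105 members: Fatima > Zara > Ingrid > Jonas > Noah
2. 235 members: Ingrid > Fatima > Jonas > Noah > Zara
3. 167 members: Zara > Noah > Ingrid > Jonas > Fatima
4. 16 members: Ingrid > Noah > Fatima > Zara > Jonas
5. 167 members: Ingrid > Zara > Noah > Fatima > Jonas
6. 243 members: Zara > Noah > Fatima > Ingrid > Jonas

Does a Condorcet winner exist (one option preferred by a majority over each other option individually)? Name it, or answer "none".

Zara vs Ingrid: 515–418 for Zara.
Zara vs Jonas: 698–235 for Zara.
Zara vs Noah: 682–251 for Zara.
Zara vs Fatima: 577–356 for Zara.
Zara beats every other option head-to-head.

Zara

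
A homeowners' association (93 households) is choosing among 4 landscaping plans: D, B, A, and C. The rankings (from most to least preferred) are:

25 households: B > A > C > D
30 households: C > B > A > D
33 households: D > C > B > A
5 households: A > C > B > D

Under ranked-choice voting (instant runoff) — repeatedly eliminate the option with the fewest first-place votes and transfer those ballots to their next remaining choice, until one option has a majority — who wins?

C

Round 1: D 33, B 25, A 5, C 30. Eliminate A.
Round 2: D 33, B 25, C 35. Eliminate B.
Round 3: D 33, C 60. C has a majority.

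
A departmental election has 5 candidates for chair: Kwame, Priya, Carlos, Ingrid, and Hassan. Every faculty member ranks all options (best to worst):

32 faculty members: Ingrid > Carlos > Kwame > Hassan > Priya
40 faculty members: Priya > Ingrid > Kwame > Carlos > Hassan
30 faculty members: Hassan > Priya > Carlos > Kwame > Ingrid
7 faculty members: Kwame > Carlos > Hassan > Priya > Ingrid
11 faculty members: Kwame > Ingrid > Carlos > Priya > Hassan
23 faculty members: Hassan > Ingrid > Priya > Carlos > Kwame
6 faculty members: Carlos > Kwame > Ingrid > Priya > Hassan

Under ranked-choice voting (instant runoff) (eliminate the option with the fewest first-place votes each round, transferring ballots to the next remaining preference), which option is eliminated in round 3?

Round 1: Kwame 18, Priya 40, Carlos 6, Ingrid 32, Hassan 53. Eliminate Carlos.
Round 2: Kwame 24, Priya 40, Ingrid 32, Hassan 53. Eliminate Kwame.
Round 3: Priya 40, Ingrid 49, Hassan 60. Eliminate Priya.

Priya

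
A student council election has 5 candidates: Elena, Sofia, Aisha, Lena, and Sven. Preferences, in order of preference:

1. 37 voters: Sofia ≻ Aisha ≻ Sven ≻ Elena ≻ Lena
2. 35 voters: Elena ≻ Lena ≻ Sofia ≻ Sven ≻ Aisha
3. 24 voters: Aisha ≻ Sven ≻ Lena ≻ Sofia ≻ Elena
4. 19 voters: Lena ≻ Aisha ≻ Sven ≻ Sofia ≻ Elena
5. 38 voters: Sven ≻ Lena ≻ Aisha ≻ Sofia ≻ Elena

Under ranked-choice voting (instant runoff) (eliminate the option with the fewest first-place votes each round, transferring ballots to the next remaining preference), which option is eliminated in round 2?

Round 1: Elena 35, Sofia 37, Aisha 24, Lena 19, Sven 38. Eliminate Lena.
Round 2: Elena 35, Sofia 37, Aisha 43, Sven 38. Eliminate Elena.

Elena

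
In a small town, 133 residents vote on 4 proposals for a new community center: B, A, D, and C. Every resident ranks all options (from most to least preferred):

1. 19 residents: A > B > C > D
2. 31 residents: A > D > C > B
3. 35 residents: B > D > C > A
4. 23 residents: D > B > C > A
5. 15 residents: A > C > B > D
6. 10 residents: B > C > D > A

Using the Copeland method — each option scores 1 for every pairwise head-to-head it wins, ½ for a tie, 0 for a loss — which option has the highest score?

B: beats A, D, and C → score 3.
A: loses to B, D, and C → score 0.
D: beats A and C; loses to B → score 2.
C: beats A; loses to B and D → score 1.
B has the best pairwise record.

B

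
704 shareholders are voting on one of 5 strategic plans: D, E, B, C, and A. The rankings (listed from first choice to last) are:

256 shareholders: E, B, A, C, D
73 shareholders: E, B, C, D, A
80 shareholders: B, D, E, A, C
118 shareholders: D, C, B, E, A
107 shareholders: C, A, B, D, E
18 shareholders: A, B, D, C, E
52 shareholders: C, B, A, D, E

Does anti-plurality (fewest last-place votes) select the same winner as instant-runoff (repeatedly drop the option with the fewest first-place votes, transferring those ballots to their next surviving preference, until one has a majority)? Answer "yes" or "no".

no

Anti-plurality — last-place votes: D 256, E 177, B 0, C 80, A 191. Winner: B.
Instant-runoff — R1 D 118, E 329, B 80, C 159, A 18 (A out); R2 D 118, E 329, B 98, C 159 (B out); R3 D 216, E 329, C 159 (C out); R4 D 375, E 329 (D winner). Winner: D.
The two methods disagree.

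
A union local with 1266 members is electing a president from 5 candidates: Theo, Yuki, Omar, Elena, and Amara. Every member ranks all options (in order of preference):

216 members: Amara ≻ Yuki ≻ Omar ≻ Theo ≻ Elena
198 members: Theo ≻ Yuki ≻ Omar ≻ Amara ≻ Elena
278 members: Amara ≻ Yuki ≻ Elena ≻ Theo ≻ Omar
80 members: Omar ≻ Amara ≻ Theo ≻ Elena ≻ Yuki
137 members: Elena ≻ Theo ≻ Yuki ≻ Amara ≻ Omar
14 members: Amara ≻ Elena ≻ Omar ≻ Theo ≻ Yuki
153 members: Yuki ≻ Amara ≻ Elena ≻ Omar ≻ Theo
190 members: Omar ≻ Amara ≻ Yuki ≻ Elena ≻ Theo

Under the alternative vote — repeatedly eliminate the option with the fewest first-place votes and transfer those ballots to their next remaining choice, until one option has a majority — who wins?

Amara

Round 1: Theo 198, Yuki 153, Omar 270, Elena 137, Amara 508. Eliminate Elena.
Round 2: Theo 335, Yuki 153, Omar 270, Amara 508. Eliminate Yuki.
Round 3: Theo 335, Omar 270, Amara 661. Amara has a majority.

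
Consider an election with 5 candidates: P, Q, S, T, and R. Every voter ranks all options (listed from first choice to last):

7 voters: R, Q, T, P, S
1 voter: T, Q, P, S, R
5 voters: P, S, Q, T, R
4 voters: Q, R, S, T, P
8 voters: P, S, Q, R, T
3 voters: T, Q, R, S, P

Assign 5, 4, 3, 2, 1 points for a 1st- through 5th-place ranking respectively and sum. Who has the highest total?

Q

P: 7·2 + 1·3 + 5·5 + 4·1 + 8·5 + 3·1 = 89
Q: 7·4 + 1·4 + 5·3 + 4·5 + 8·3 + 3·4 = 103
S: 7·1 + 1·2 + 5·4 + 4·3 + 8·4 + 3·2 = 79
T: 7·3 + 1·5 + 5·2 + 4·2 + 8·1 + 3·5 = 67
R: 7·5 + 1·1 + 5·1 + 4·4 + 8·2 + 3·3 = 82
Q has the highest Borda score (103).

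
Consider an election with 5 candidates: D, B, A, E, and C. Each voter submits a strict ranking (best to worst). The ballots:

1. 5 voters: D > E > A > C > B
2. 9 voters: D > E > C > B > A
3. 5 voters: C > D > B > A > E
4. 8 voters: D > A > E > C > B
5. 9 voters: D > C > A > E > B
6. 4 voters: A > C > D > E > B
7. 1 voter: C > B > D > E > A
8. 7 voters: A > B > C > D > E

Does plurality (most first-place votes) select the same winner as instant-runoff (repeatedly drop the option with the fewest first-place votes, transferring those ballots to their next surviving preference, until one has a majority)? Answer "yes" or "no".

Plurality — first-place votes: D 31, B 0, A 11, E 0, C 6. Winner: D.
Instant-runoff — R1 D 31, B 0, A 11, E 0, C 6 (D winner). Winner: D.
The two methods agree.

yes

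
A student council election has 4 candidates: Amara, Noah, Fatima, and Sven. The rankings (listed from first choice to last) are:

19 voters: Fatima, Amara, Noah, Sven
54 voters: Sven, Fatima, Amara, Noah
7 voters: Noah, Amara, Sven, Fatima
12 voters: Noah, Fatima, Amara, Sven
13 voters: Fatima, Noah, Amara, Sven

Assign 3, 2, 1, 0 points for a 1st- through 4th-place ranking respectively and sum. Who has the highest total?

Fatima

Amara: 19·2 + 54·1 + 7·2 + 12·1 + 13·1 = 131
Noah: 19·1 + 54·0 + 7·3 + 12·3 + 13·2 = 102
Fatima: 19·3 + 54·2 + 7·0 + 12·2 + 13·3 = 228
Sven: 19·0 + 54·3 + 7·1 + 12·0 + 13·0 = 169
Fatima has the highest Borda score (228).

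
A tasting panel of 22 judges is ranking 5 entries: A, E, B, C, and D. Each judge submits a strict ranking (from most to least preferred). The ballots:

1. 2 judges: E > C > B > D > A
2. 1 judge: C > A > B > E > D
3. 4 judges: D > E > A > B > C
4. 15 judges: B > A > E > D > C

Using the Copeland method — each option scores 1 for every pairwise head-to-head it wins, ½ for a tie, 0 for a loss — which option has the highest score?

B

A: beats E, C, and D; loses to B → score 3.
E: beats C and D; loses to A and B → score 2.
B: beats A, E, C, and D → score 4.
C: loses to A, E, B, and D → score 0.
D: beats C; loses to A, E, and B → score 1.
B has the best pairwise record.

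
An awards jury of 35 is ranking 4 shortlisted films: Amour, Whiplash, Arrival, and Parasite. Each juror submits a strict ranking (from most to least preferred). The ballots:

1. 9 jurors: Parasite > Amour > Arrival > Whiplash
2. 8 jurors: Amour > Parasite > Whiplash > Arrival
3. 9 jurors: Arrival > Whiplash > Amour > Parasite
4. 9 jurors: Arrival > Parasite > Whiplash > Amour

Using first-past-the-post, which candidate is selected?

First-place votes: Amour 8, Whiplash 0, Arrival 18, Parasite 9.
Arrival has the most first-place votes.

Arrival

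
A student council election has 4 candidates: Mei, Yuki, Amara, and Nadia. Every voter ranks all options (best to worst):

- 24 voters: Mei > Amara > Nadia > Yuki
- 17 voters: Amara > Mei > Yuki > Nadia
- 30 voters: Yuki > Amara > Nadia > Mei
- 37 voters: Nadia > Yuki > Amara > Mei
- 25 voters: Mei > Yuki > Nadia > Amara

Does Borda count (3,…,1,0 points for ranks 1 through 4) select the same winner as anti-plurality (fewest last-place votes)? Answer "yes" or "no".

no

Borda — scores: Mei 181, Yuki 231, Amara 196, Nadia 190. Winner: Yuki.
Anti-plurality — last-place votes: Mei 67, Yuki 24, Amara 25, Nadia 17. Winner: Nadia.
The two methods disagree.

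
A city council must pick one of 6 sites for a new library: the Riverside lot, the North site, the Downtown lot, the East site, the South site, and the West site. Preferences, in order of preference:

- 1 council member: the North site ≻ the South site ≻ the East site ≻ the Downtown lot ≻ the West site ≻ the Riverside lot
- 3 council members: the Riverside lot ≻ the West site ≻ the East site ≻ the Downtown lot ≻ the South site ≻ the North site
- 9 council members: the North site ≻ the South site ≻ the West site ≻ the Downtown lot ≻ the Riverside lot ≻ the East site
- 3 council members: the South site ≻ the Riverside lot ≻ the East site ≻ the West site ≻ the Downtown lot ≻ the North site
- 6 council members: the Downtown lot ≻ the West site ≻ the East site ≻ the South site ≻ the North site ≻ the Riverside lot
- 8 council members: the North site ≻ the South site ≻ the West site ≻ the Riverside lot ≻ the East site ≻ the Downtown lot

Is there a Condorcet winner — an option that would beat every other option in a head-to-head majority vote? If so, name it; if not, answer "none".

the North site

the North site vs the Riverside lot: 24–6 for the North site.
the North site vs the Downtown lot: 18–12 for the North site.
the North site vs the East site: 18–12 for the North site.
the North site vs the South site: 18–12 for the North site.
the North site vs the West site: 18–12 for the North site.
the North site beats every other option head-to-head.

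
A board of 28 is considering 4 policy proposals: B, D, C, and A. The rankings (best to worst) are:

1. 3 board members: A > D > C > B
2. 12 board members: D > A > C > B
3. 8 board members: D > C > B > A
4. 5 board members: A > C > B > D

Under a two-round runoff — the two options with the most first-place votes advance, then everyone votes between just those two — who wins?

Round 1 first-place votes: B 0, D 20, C 0, A 8.
D and A advance.
Runoff: D is preferred to A by 20 voters; A by 8.
D wins the runoff.

D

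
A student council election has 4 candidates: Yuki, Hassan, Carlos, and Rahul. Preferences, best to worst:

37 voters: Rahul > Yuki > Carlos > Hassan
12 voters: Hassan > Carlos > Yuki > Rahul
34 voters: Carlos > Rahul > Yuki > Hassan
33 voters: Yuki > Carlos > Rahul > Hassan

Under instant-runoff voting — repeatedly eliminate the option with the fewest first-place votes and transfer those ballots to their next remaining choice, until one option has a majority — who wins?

Carlos

Round 1: Yuki 33, Hassan 12, Carlos 34, Rahul 37. Eliminate Hassan.
Round 2: Yuki 33, Carlos 46, Rahul 37. Eliminate Yuki.
Round 3: Carlos 79, Rahul 37. Carlos has a majority.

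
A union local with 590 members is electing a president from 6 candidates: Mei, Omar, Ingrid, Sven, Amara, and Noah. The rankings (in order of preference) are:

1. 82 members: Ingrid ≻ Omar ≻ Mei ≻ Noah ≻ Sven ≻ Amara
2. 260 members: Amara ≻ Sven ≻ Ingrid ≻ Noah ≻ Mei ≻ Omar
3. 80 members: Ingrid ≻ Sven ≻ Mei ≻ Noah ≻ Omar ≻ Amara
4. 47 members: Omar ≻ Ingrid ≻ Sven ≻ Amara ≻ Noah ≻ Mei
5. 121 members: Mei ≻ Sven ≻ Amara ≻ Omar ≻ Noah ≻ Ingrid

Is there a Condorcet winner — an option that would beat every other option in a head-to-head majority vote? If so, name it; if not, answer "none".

Sven vs Mei: 387–203 for Sven.
Sven vs Omar: 461–129 for Sven.
Sven vs Ingrid: 381–209 for Sven.
Sven vs Amara: 330–260 for Sven.
Sven vs Noah: 508–82 for Sven.
Sven beats every other option head-to-head.

Sven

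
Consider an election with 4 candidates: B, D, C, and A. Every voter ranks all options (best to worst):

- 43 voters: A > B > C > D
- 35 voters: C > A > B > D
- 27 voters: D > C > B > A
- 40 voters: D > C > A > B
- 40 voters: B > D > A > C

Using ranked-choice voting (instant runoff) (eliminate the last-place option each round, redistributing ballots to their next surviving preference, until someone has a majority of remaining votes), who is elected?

D

Round 1: B 40, D 67, C 35, A 43. Eliminate C.
Round 2: B 40, D 67, A 78. Eliminate B.
Round 3: D 107, A 78. D has a majority.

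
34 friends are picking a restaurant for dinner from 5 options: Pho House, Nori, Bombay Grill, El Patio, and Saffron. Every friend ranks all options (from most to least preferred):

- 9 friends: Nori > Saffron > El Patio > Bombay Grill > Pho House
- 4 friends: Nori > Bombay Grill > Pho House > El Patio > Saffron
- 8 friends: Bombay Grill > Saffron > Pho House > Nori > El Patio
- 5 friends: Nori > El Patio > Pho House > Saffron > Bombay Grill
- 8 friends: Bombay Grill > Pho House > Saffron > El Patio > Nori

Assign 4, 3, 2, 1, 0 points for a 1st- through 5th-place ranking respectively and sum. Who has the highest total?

Pho House: 9·0 + 4·2 + 8·2 + 5·2 + 8·3 = 58
Nori: 9·4 + 4·4 + 8·1 + 5·4 + 8·0 = 80
Bombay Grill: 9·1 + 4·3 + 8·4 + 5·0 + 8·4 = 85
El Patio: 9·2 + 4·1 + 8·0 + 5·3 + 8·1 = 45
Saffron: 9·3 + 4·0 + 8·3 + 5·1 + 8·2 = 72
Bombay Grill has the highest Borda score (85).

Bombay Grill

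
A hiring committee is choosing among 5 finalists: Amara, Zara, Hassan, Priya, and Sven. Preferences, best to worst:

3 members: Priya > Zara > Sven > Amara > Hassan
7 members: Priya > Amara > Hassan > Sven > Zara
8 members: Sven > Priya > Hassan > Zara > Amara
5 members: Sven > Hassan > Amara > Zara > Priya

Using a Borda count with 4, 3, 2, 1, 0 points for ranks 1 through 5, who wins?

Amara: 3·1 + 7·3 + 8·0 + 5·2 = 34
Zara: 3·3 + 7·0 + 8·1 + 5·1 = 22
Hassan: 3·0 + 7·2 + 8·2 + 5·3 = 45
Priya: 3·4 + 7·4 + 8·3 + 5·0 = 64
Sven: 3·2 + 7·1 + 8·4 + 5·4 = 65
Sven has the highest Borda score (65).

Sven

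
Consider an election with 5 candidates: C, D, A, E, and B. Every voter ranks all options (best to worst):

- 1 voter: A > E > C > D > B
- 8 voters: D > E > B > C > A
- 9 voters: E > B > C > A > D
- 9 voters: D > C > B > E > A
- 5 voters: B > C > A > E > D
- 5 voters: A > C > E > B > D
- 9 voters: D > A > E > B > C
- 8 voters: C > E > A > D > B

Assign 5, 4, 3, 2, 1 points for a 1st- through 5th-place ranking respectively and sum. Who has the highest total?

C: 1·3 + 8·2 + 9·3 + 9·4 + 5·4 + 5·4 + 9·1 + 8·5 = 171
D: 1·2 + 8·5 + 9·1 + 9·5 + 5·1 + 5·1 + 9·5 + 8·2 = 167
A: 1·5 + 8·1 + 9·2 + 9·1 + 5·3 + 5·5 + 9·4 + 8·3 = 140
E: 1·4 + 8·4 + 9·5 + 9·2 + 5·2 + 5·3 + 9·3 + 8·4 = 183
B: 1·1 + 8·3 + 9·4 + 9·3 + 5·5 + 5·2 + 9·2 + 8·1 = 149
E has the highest Borda score (183).

E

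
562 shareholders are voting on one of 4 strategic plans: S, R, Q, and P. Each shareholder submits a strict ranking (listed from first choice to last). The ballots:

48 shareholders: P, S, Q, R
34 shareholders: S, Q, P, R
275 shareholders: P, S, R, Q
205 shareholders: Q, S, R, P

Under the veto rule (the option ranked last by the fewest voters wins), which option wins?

Last-place votes: S 0, R 82, Q 275, P 205.
S is ranked last by the fewest voters, so S wins.

S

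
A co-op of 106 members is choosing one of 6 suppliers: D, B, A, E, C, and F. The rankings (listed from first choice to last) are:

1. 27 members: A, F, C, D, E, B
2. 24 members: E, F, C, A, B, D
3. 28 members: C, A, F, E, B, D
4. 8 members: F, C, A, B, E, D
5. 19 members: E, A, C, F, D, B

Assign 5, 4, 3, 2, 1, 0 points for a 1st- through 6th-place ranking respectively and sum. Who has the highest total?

D: 27·2 + 24·0 + 28·0 + 8·0 + 19·1 = 73
B: 27·0 + 24·1 + 28·1 + 8·2 + 19·0 = 68
A: 27·5 + 24·2 + 28·4 + 8·3 + 19·4 = 395
E: 27·1 + 24·5 + 28·2 + 8·1 + 19·5 = 306
C: 27·3 + 24·3 + 28·5 + 8·4 + 19·3 = 382
F: 27·4 + 24·4 + 28·3 + 8·5 + 19·2 = 366
A has the highest Borda score (395).

A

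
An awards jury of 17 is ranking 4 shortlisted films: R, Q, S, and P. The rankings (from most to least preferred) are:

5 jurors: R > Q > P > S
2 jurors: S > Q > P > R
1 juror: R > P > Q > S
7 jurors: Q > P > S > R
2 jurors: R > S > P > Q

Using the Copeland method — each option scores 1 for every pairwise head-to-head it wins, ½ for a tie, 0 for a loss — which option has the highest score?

R: loses to Q, S, and P → score 0.
Q: beats R, S, and P → score 3.
S: beats R; loses to Q and P → score 1.
P: beats R and S; loses to Q → score 2.
Q has the best pairwise record.

Q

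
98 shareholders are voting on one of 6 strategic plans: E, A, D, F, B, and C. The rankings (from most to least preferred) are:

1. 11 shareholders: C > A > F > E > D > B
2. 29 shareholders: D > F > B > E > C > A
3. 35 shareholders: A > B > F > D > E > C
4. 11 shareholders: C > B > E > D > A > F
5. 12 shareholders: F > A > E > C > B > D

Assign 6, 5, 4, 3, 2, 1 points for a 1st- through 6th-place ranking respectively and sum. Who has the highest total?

F

E: 11·3 + 29·3 + 35·2 + 11·4 + 12·4 = 282
A: 11·5 + 29·1 + 35·6 + 11·2 + 12·5 = 376
D: 11·2 + 29·6 + 35·3 + 11·3 + 12·1 = 346
F: 11·4 + 29·5 + 35·4 + 11·1 + 12·6 = 412
B: 11·1 + 29·4 + 35·5 + 11·5 + 12·2 = 381
C: 11·6 + 29·2 + 35·1 + 11·6 + 12·3 = 261
F has the highest Borda score (412).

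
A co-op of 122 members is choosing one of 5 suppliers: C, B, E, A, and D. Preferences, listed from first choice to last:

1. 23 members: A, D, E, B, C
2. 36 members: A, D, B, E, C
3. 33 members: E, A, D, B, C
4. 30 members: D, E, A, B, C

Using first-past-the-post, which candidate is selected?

A

First-place votes: C 0, B 0, E 33, A 59, D 30.
A has the most first-place votes.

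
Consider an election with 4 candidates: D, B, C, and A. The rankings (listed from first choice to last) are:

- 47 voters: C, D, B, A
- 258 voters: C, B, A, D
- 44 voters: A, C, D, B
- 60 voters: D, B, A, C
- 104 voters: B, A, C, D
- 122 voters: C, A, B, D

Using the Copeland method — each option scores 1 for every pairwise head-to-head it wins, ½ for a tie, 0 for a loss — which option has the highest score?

C

D: loses to B, C, and A → score 0.
B: beats D and A; loses to C → score 2.
C: beats D, B, and A → score 3.
A: beats D; loses to B and C → score 1.
C has the best pairwise record.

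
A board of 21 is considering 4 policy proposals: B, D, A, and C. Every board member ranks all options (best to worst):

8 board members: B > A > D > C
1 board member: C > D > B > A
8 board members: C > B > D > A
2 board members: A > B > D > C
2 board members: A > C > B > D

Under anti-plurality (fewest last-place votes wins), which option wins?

Last-place votes: B 0, D 2, A 9, C 10.
B is ranked last by the fewest voters, so B wins.

B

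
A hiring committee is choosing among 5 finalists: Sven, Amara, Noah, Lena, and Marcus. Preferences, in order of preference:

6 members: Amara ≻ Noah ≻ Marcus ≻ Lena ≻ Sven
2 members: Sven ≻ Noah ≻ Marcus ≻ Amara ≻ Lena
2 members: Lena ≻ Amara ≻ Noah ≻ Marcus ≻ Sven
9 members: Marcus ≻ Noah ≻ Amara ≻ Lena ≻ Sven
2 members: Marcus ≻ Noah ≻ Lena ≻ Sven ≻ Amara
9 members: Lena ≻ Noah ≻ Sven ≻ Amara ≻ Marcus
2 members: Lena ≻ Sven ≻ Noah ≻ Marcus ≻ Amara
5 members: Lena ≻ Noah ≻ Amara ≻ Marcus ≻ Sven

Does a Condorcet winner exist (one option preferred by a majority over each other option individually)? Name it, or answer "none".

Noah

Noah vs Sven: 33–4 for Noah.
Noah vs Amara: 29–8 for Noah.
Noah vs Lena: 19–18 for Noah.
Noah vs Marcus: 26–11 for Noah.
Noah beats every other option head-to-head.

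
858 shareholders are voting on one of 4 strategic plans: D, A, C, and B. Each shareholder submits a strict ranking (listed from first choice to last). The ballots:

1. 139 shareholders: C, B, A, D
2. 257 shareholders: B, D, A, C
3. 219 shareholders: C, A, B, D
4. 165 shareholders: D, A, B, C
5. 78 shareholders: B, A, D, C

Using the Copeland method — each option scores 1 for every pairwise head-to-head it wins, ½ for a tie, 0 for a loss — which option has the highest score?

D: beats C; loses to A and B → score 1.
A: beats D and C; loses to B → score 2.
C: loses to D, A, and B → score 0.
B: beats D, A, and C → score 3.
B has the best pairwise record.

B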